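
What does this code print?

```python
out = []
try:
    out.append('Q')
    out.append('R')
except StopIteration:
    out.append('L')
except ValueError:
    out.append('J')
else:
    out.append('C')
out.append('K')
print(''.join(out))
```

Execution trace: 'Q' (try body) → 'R' (try body, no exception) → 'C' (else) → 'K' (after the try/except). Output: QRCK

Answer: QRCK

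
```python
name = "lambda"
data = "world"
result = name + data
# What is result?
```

Trace:
`name = "lambda"` → name = 'lambda'
`data = "world"` → data = 'world'
`result = name + data` → result = 'lambdaworld'
So result = 'lambdaworld'

Answer: 'lambdaworld'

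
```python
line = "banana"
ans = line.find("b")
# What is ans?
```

Trace:
`line = "banana"` → line = 'banana'
`ans = line.find("b")` → ans = 0
So ans = 0

Answer: 0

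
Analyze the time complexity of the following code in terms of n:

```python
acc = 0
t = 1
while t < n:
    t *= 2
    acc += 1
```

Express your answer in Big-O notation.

Each loop level contributes: log n. Multiplying the contributions gives O(log n).

Answer: O(log n)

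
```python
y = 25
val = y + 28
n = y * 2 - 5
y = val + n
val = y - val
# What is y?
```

Trace:
`y = 25` → y = 25
`val = y + 28` → val = 53
`n = y * 2 - 5` → n = 45
`y = val + n` → y = 98
`val = y - val` → val = 45
So y = 98

Answer: 98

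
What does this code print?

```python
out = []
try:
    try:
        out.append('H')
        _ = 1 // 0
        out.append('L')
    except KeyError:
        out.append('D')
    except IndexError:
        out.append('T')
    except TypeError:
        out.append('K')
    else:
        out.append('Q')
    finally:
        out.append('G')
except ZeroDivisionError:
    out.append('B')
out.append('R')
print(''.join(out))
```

Execution trace: 'H' (inner try body) → 'G' (inner finally) → 'B' (outer except ZeroDivisionError) → 'R' (after the try/except). Output: HGBR

Answer: HGBR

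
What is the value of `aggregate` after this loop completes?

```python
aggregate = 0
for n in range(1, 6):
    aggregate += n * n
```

Sum of squares 1² to 5² = 55
`aggregate` takes the values: 0 → 1 → 5 → 14 → 30 → 55

Answer: 55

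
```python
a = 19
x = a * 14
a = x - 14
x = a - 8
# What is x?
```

Trace:
`a = 19` → a = 19
`x = a * 14` → x = 266
`a = x - 14` → a = 252
`x = a - 8` → x = 244
So x = 244

Answer: 244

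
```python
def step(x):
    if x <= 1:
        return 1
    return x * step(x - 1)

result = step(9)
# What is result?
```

step(9) = 9 * 8 * 7 * 6 * 5 * 4 * 3 * 2 * 1 = 362880

Answer: 362880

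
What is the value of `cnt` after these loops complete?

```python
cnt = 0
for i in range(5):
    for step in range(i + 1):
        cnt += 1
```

Triangle: 1 + 2 + ... + 5
`cnt` takes the values: 0 → 1 → 2 → 3 → 4 → 5 → 6 → 7 → 8 → 9 → 10 → 11 → 12 → 13 → 14 → 15

Answer: 15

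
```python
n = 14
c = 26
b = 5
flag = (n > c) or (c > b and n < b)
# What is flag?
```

Trace:
`n = 14` → n = 14
`c = 26` → c = 26
`b = 5` → b = 5
`flag = (n > c) or (c > b and n < b)` → flag = False
So flag = False

Answer: False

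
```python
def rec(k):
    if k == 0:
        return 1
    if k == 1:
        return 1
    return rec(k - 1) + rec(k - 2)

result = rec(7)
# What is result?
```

Build up from base cases: rec(0)=1, rec(1)=1, rec(2)=2, rec(3)=3, rec(4)=5, rec(5)=8, rec(6)=13, ..., rec(7)=21

Answer: 21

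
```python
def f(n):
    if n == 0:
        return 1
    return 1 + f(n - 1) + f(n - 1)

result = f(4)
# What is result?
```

f(n) = 1 + 2·f(n-1), f(0)=1. Closed form: (1+1)·2^4 - 1 = 31.

Answer: 31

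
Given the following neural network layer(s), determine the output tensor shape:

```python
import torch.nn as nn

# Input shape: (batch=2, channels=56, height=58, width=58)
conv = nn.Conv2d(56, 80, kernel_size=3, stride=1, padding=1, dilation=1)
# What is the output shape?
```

Input: (2, 56, 58, 58) -> Output: (2, 80, 58, 58)

Answer: (2, 80, 58, 58)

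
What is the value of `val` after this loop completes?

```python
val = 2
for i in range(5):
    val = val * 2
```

Multiply by 2, 5 times: 2 * 2^5 = 64
`val` takes the values: 2 → 4 → 8 → 16 → 32 → 64

Answer: 64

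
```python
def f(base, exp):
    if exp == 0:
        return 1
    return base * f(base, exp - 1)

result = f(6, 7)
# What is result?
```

f(6, 7) = 6 * 6 * 6 * 6 * 6 * 6 * 6 = 279936

Answer: 279936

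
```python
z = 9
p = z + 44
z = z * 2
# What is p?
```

Trace:
`z = 9` → z = 9
`p = z + 44` → p = 53
`z = z * 2` → z = 18
So p = 53

Answer: 53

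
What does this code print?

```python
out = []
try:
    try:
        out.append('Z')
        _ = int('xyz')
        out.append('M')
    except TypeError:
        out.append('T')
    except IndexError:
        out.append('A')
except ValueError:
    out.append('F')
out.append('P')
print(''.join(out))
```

Execution trace: 'Z' (try body) → 'F' (outer except ValueError) → 'P' (after the try/except). Output: ZFP

Answer: ZFP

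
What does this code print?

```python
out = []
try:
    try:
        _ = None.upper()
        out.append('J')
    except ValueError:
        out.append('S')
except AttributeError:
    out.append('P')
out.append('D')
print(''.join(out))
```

Execution trace: 'P' (outer except AttributeError) → 'D' (after the try/except). Output: PD

Answer: PD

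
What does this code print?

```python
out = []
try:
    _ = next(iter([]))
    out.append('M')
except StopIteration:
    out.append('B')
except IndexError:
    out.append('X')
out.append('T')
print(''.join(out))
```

Execution trace: 'B' (except StopIteration) → 'T' (after the try/except). Output: BT

Answer: BT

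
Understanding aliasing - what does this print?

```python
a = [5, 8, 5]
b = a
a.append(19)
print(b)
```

Key concept: basic list aliasing.
Step by step:
`a = [5, 8, 5]` → a = [5, 8, 5]
`b = a` → b = [5, 8, 5] (same object as a)
`a.append(19)` → a = [5, 8, 5, 19] (same object as b); b = [5, 8, 5, 19] (same object as a)
`print(b)` → prints [5, 8, 5, 19]

Answer: [5, 8, 5, 19]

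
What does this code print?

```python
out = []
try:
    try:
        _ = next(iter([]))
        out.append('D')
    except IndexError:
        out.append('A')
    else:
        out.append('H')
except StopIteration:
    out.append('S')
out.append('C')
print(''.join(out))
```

Execution trace: 'S' (outer except StopIteration) → 'C' (after the try/except). Output: SC

Answer: SC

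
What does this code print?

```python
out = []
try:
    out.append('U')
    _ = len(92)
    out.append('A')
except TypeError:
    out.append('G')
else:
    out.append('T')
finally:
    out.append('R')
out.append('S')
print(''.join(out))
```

Execution trace: 'U' (try body) → 'G' (except TypeError) → 'R' (finally) → 'S' (after the try/except). Output: UGRS

Answer: UGRS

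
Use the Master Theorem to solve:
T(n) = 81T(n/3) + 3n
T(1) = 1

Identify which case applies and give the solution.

a=81, b=3, f(n)=3n. log_3(81) = 4. Since c=1 < 4, Case 1 applies: T(n) = Θ(n^log_b(a)) = O(n^4).

Answer: O(n^4) - Case 1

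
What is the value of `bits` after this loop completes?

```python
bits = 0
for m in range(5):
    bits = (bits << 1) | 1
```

Build 5 consecutive 1-bits: 0b11111
`bits` takes the values: 0 → 1 → 3 → 7 → 15 → 31

Answer: 31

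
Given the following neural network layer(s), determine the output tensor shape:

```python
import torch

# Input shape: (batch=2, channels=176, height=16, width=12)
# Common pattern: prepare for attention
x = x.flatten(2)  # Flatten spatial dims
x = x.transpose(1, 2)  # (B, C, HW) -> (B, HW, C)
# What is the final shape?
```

Input: (2, 176, 16, 12) -> after flatten(2): (2, 176, 192) -> Output: (2, 192, 176)

Answer: (2, 192, 176)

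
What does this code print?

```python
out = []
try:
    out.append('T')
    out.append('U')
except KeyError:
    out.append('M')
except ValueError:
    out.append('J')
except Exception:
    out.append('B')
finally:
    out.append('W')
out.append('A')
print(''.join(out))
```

Execution trace: 'T' (try body) → 'U' (try body, no exception) → 'W' (finally) → 'A' (after the try/except). Output: TUWA

Answer: TUWA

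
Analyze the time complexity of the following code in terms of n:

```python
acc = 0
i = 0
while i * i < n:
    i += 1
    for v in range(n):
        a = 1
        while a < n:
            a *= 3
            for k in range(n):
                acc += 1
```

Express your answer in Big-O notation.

Each loop level contributes: √n × n × log n × n. Multiplying the contributions gives O(n^2√n log n).

Answer: O(n^2√n log n)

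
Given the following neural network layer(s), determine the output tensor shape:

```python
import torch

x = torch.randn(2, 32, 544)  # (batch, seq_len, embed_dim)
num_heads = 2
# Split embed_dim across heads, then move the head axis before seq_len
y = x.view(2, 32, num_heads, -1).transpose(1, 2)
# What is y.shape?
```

Input: (2, 32, 544) -> head_dim = 544 // 2 = 272; after view: (2, 32, 2, 272) -> after transpose(1, 2): (2, 2, 32, 272) -> Output: (2, 2, 32, 272)

Answer: (2, 2, 32, 272)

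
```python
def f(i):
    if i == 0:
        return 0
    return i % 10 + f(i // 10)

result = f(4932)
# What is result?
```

Sum of digits of 4932: 2 + 3 + 9 + 4 = 18

Answer: 18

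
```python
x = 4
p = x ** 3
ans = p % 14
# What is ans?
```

Trace:
`x = 4` → x = 4
`p = x ** 3` → p = 64
`ans = p % 14` → ans = 8
So ans = 8

Answer: 8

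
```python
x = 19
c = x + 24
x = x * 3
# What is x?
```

Trace:
`x = 19` → x = 19
`c = x + 24` → c = 43
`x = x * 3` → x = 57
So x = 57

Answer: 57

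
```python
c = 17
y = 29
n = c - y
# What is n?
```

Trace:
`c = 17` → c = 17
`y = 29` → y = 29
`n = c - y` → n = -12
So n = -12

Answer: -12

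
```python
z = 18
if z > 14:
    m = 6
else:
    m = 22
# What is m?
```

Trace:
`z = 18` → z = 18
`if z > 14: ...` → z > 14 is True → m = 6
So m = 6

Answer: 6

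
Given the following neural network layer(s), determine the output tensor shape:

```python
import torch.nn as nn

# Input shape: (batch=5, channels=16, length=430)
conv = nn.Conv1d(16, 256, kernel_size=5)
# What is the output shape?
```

Input: (5, 16, 430) -> Output: (5, 256, 426)

Answer: (5, 256, 426)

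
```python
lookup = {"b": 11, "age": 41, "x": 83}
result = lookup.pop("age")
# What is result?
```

Trace:
`lookup = {"b": 11, "age": 41, "x": 83}` → lookup = {'b': 11, 'age': 41, 'x': 83}
`result = lookup.pop("age")` → lookup = {'b': 11, 'x': 83}; result = 41
So result = 41

Answer: 41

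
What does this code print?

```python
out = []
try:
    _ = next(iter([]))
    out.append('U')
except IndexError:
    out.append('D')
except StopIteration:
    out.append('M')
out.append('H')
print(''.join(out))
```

Execution trace: 'M' (except StopIteration) → 'H' (after the try/except). Output: MH

Answer: MH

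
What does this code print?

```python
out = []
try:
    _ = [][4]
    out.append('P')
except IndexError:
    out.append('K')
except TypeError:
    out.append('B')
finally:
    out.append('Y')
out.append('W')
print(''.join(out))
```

Execution trace: 'K' (except IndexError) → 'Y' (finally) → 'W' (after the try/except). Output: KYW

Answer: KYW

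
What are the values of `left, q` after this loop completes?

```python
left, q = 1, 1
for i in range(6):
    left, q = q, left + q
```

Fibonacci: after 6 iterations
`left, q` takes the values: (1, 1) → (1, 2) → (2, 3) → (3, 5) → (5, 8) → (8, 13) → (13, 21)

Answer: 13, 21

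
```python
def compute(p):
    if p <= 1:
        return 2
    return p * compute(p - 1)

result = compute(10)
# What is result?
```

compute(10) = 10 * 9 * 8 * 7 * 6 * 5 * 4 * 3 * 2 * 2 = 7257600

Answer: 7257600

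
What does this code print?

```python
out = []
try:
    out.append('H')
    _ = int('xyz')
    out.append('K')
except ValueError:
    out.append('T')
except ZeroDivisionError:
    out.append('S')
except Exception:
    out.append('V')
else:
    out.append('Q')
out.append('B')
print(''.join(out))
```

Execution trace: 'H' (try body) → 'T' (except ValueError) → 'B' (after the try/except). Output: HTB

Answer: HTB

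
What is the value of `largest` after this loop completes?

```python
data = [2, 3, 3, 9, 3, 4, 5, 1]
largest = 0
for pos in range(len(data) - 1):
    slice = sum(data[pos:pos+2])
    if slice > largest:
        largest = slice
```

Max sum of 2-element window in [2, 3, 3, 9, 3, 4, 5, 1]
`largest` takes the values: 0 → 5 → 6 → 12

Answer: 12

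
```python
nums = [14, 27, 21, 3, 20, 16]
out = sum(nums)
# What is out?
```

Trace:
`nums = [14, 27, 21, 3, 20, 16]` → nums = [14, 27, 21, 3, 20, 16]
`out = sum(nums)` → out = 101
So out = 101

Answer: 101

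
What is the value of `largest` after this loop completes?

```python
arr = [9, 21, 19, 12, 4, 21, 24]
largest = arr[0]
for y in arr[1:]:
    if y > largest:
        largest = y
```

Maximum of [9, 21, 19, 12, 4, 21, 24]
`largest` takes the values: 9 → 21 → 24

Answer: 24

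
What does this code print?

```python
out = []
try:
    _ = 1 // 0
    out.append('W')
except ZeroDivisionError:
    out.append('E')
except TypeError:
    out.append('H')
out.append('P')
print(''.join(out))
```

Execution trace: 'E' (except ZeroDivisionError) → 'P' (after the try/except). Output: EP

Answer: EP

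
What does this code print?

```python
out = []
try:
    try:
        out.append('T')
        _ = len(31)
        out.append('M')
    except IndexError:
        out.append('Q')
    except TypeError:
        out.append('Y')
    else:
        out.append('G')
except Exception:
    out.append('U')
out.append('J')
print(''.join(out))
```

Execution trace: 'T' (inner try body) → 'Y' (inner except TypeError) → 'J' (after the try/except). Output: TYJ

Answer: TYJ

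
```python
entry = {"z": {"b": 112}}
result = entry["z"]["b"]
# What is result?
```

Trace:
`entry = {"z": {"b": 112}}` → entry = {'z': {'b': 112}}
`result = entry["z"]["b"]` → result = 112
So result = 112

Answer: 112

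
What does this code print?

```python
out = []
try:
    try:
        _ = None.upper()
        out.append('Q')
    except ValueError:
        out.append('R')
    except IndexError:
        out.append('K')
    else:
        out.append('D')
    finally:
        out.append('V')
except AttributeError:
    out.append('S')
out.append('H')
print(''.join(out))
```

Execution trace: 'V' (finally) → 'S' (outer except AttributeError) → 'H' (after the try/except). Output: VSH

Answer: VSH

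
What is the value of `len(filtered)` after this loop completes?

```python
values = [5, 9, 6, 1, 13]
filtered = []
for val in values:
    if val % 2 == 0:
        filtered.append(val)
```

Count even numbers in [5, 9, 6, 1, 13]
`filtered` takes the values: [] → [6]
So `len(filtered)` = 1

Answer: 1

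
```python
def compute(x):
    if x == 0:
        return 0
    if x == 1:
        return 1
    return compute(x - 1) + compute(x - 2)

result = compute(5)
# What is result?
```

Build up from base cases: compute(0)=0, compute(1)=1, compute(2)=1, compute(3)=2, compute(4)=3, compute(5)=5

Answer: 5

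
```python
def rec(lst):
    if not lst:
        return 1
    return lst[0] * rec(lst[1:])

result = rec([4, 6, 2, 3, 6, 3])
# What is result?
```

Product over [4, 6, 2, 3, 6, 3] = 4 * 6 * 2 * 3 * 6 * 3 = 2592

Answer: 2592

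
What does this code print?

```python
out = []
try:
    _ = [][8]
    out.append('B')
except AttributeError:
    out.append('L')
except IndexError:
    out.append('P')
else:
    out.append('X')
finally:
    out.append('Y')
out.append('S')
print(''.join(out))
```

Execution trace: 'P' (except IndexError) → 'Y' (finally) → 'S' (after the try/except). Output: PYS

Answer: PYS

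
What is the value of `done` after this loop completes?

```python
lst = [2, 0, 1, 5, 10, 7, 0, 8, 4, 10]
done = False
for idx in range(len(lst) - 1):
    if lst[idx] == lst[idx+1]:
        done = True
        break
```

Check consecutive duplicates in [2, 0, 1, 5, 10, 7, 0, 8, 4, 10]
`done` takes the values: False

Answer: False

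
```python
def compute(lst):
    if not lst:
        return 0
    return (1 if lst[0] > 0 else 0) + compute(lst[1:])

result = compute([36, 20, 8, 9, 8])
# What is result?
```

Count of positive elements in [36, 20, 8, 9, 8] = 5

Answer: 5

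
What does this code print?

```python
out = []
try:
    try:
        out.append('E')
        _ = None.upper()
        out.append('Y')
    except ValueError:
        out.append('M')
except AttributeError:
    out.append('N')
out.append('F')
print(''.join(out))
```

Execution trace: 'E' (try body) → 'N' (outer except AttributeError) → 'F' (after the try/except). Output: ENF

Answer: ENF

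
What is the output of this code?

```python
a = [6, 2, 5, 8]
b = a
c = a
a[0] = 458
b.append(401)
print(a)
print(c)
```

Key concept: multiple aliases.
Step by step:
`a = [6, 2, 5, 8]` → a = [6, 2, 5, 8]
`b = a` → b = [6, 2, 5, 8] (same object as a)
`c = a` → c = [6, 2, 5, 8] (same object as a, b)
`a[0] = 458` → a = [458, 2, 5, 8] (same object as b, c); b = [458, 2, 5, 8] (same object as a, c); c = [458, 2, 5, 8] (same object as a, b)
`b.append(401)` → a = [458, 2, 5, 8, 401] (same object as b, c); b = [458, 2, 5, 8, 401] (same object as a, c); c = [458, 2, 5, 8, 401] (same object as a, b)
`print(a)` → prints [458, 2, 5, 8, 401]
`print(c)` → prints [458, 2, 5, 8, 401]

Answer:
[458, 2, 5, 8, 401]
[458, 2, 5, 8, 401]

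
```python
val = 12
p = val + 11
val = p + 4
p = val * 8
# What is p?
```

Trace:
`val = 12` → val = 12
`p = val + 11` → p = 23
`val = p + 4` → val = 27
`p = val * 8` → p = 216
So p = 216

Answer: 216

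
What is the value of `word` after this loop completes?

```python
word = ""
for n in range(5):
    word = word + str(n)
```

Concatenate digits 0 to 4
`word` takes the values: "" → "0" → "01" → "012" → "0123" → "01234"

Answer: "01234"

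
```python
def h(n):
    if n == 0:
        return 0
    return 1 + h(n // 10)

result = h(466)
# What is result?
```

Count of digits of 466: 3

Answer: 3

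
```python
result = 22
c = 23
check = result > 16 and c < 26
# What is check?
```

Trace:
`result = 22` → result = 22
`c = 23` → c = 23
`check = result > 16 and c < 26` → check = True
So check = True

Answer: True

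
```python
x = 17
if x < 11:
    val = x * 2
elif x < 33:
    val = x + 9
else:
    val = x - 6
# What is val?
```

Trace:
`x = 17` → x = 17
`if x < 11: ...` → x < 11 is False, x < 33 is True → val = 26
So val = 26

Answer: 26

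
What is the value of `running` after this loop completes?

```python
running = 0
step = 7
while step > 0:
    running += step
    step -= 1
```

Sum 7 down to 1
`running` takes the values: 0 → 7 → 13 → 18 → 22 → 25 → 27 → 28

Answer: 28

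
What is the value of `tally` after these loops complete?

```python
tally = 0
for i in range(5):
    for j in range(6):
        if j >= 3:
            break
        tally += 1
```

Inner breaks at 3, outer runs 5 times
`tally` takes the values: 0 → 1 → 2 → 3 → 4 → 5 → 6 → 7 → 8 → 9 → 10 → 11 → 12 → 13 → 14 → 15

Answer: 15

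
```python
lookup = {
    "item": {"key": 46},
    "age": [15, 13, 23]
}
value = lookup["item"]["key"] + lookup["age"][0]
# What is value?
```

Trace:
`lookup = { ...` → lookup = {'item': {'key': 46}, 'age': [15, 13, 23]}
`value = lookup["item"]["key"] + lookup["age"][0]` → value = 61
So value = 61

Answer: 61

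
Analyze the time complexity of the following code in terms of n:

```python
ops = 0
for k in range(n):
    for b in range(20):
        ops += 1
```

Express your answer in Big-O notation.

Each loop level contributes: n × 1. Multiplying the contributions gives O(n).

Answer: O(n)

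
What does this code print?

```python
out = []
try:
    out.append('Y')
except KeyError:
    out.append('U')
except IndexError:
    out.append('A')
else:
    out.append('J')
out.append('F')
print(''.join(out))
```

Execution trace: 'Y' (try body, no exception) → 'J' (else) → 'F' (after the try/except). Output: YJF

Answer: YJF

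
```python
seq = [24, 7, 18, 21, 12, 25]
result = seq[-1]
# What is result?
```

Trace:
`seq = [24, 7, 18, 21, 12, 25]` → seq = [24, 7, 18, 21, 12, 25]
`result = seq[-1]` → result = 25
So result = 25

Answer: 25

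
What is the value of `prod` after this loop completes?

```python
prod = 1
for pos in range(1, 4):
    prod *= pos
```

3! = 6
`prod` takes the values: 1 → 2 → 6

Answer: 6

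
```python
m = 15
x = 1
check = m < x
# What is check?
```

Trace:
`m = 15` → m = 15
`x = 1` → x = 1
`check = m < x` → check = False
So check = False

Answer: False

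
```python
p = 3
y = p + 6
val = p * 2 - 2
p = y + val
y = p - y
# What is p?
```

Trace:
`p = 3` → p = 3
`y = p + 6` → y = 9
`val = p * 2 - 2` → val = 4
`p = y + val` → p = 13
`y = p - y` → y = 4
So p = 13

Answer: 13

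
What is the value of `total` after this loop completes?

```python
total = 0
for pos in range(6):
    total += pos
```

Sum of 0 to 5 = 15
`total` takes the values: 0 → 1 → 3 → 6 → 10 → 15

Answer: 15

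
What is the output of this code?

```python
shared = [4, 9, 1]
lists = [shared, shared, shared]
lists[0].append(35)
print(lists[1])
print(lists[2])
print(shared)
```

Key concept: list of same reference.
Step by step:
`shared = [4, 9, 1]` → shared = [4, 9, 1]
`lists = [shared, shared, shared]` → lists = [[4, 9, 1], [4, 9, 1], [4, 9, 1]]
`lists[0].append(35)` → shared = [4, 9, 1, 35]; lists = [[4, 9, 1, 35], [4, 9, 1, 35], [4, 9, 1, 35]]
`print(lists[1])` → prints [4, 9, 1, 35]
`print(lists[2])` → prints [4, 9, 1, 35]
`print(shared)` → prints [4, 9, 1, 35]

Answer:
[4, 9, 1, 35]
[4, 9, 1, 35]
[4, 9, 1, 35]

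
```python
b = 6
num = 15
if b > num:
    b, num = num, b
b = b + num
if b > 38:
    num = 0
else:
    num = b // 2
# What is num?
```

Trace:
`b = 6` → b = 6
`num = 15` → num = 15
`if b > num: ...` → b > num is False → no variable changes
`b = b + num` → b = 21
`if b > 38: ...` → b > 38 is False, take else branch → num = 10
So num = 10

Answer: 10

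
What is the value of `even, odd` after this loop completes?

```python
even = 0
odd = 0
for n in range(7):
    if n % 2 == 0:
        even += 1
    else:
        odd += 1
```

Count evens and odds in range(7)
`even, odd` takes the values: (0, 0) → (1, 0) → (1, 1) → (2, 1) → (2, 2) → (3, 2) → (3, 3) → (4, 3)

Answer: 4, 3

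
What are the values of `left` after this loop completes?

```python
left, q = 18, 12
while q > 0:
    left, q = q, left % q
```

GCD of 18 and 12
`left` takes the values: 18 → 12 → 6

Answer: 6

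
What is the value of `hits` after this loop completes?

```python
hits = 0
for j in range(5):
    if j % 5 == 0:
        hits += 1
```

Count numbers divisible by 5 in range(5)
`hits` takes the values: 0 → 1

Answer: 1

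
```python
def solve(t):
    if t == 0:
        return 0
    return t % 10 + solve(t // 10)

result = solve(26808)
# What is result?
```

Sum of digits of 26808: 8 + 0 + 8 + 6 + 2 = 24

Answer: 24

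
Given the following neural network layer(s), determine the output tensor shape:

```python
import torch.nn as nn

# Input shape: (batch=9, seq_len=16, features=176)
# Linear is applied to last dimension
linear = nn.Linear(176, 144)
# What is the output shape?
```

Input: (9, 16, 176) -> Output: (9, 16, 144)

Answer: (9, 16, 144)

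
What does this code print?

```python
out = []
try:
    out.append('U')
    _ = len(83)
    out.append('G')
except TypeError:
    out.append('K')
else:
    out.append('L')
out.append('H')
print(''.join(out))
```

Execution trace: 'U' (try body) → 'K' (except TypeError) → 'H' (after the try/except). Output: UKH

Answer: UKH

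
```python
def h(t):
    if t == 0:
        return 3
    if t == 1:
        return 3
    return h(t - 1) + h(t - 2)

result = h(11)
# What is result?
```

Build up from base cases: h(0)=3, h(1)=3, h(2)=6, h(3)=9, h(4)=15, h(5)=24, h(6)=39, ..., h(11)=432

Answer: 432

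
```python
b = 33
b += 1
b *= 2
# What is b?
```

Trace:
`b = 33` → b = 33
`b += 1` → b = 34
`b *= 2` → b = 68
So b = 68

Answer: 68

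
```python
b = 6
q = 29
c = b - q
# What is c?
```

Trace:
`b = 6` → b = 6
`q = 29` → q = 29
`c = b - q` → c = -23
So c = -23

Answer: -23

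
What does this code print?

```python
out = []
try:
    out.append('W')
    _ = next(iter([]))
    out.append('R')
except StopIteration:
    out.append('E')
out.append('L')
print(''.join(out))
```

Execution trace: 'W' (try body) → 'E' (except StopIteration) → 'L' (after the try/except). Output: WEL

Answer: WEL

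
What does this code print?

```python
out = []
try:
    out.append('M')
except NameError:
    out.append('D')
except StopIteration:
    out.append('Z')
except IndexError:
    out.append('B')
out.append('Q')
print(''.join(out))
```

Execution trace: 'M' (try body, no exception) → 'Q' (after the try/except). Output: MQ

Answer: MQ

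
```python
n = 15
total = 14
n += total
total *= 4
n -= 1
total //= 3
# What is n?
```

Trace:
`n = 15` → n = 15
`total = 14` → total = 14
`n += total` → n = 29
`total *= 4` → total = 56
`n -= 1` → n = 28
`total //= 3` → total = 18
So n = 28

Answer: 28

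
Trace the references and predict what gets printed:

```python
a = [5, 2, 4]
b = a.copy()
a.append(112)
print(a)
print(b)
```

Key concept: list.copy() creates independent copy.
Step by step:
`a = [5, 2, 4]` → a = [5, 2, 4]
`b = a.copy()` → b = [5, 2, 4]
`a.append(112)` → a = [5, 2, 4, 112]
`print(a)` → prints [5, 2, 4, 112]
`print(b)` → prints [5, 2, 4]

Answer:
[5, 2, 4, 112]
[5, 2, 4]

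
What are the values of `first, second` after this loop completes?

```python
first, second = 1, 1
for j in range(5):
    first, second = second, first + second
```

Fibonacci: after 5 iterations
`first, second` takes the values: (1, 1) → (1, 2) → (2, 3) → (3, 5) → (5, 8) → (8, 13)

Answer: 8, 13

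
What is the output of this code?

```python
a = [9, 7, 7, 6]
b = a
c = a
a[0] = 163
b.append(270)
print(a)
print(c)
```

Key concept: multiple aliases.
Step by step:
`a = [9, 7, 7, 6]` → a = [9, 7, 7, 6]
`b = a` → b = [9, 7, 7, 6] (same object as a)
`c = a` → c = [9, 7, 7, 6] (same object as a, b)
`a[0] = 163` → a = [163, 7, 7, 6] (same object as b, c); b = [163, 7, 7, 6] (same object as a, c); c = [163, 7, 7, 6] (same object as a, b)
`b.append(270)` → a = [163, 7, 7, 6, 270] (same object as b, c); b = [163, 7, 7, 6, 270] (same object as a, c); c = [163, 7, 7, 6, 270] (same object as a, b)
`print(a)` → prints [163, 7, 7, 6, 270]
`print(c)` → prints [163, 7, 7, 6, 270]

Answer:
[163, 7, 7, 6, 270]
[163, 7, 7, 6, 270]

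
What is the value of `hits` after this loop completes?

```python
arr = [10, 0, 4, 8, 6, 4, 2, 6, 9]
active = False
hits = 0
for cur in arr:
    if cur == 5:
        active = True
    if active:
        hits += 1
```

Count elements after first 5 in [10, 0, 4, 8, 6, 4, 2, 6, 9]
`hits` takes the values: 0

Answer: 0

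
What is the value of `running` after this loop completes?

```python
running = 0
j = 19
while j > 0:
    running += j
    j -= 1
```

Sum 19 down to 1
`running` takes the values: 0 → 19 → 37 → 54 → 70 → 85 → 99 → 112 → 124 → 135 → 145 → 154 → 162 → 169 → 175 → 180 → 184 → 187 → 189 → 190

Answer: 190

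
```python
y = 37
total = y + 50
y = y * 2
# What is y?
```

Trace:
`y = 37` → y = 37
`total = y + 50` → total = 87
`y = y * 2` → y = 74
So y = 74

Answer: 74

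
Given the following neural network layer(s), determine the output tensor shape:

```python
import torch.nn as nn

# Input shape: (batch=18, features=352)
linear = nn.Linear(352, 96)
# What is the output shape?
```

Input: (18, 352) -> Output: (18, 96)

Answer: (18, 96)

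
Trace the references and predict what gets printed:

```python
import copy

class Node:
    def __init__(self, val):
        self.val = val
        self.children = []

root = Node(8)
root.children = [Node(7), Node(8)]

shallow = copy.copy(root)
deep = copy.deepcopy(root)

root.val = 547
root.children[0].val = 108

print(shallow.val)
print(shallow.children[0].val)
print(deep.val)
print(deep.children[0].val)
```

Key concept: deep copy with custom objects.
Step by step:
`root = Node(8)` → root = Node(val=8, children=[])
`root.children = [Node(7), Node(8)]` → root = Node(val=8, children=[Node(val=7, children=[]), Node(val=8, children=[])])
`shallow = copy.copy(root)` → shallow = Node(val=8, children=[Node(val=7, children=[]), Node(val=8, children=[])])
`deep = copy.deepcopy(root)` → deep = Node(val=8, children=[Node(val=7, children=[]), Node(val=8, children=[])])
`root.val = 547` → root = Node(val=547, children=[Node(val=7, children=[]), Node(val=8, children=[])])
`root.children[0].val = 108` → root = Node(val=547, children=[Node(val=108, children=[]), Node(val=8, children=[])]); shallow = Node(val=8, children=[Node(val=108, children=[]), Node(val=8, children=[])])
`print(shallow.val)` → prints 8
`print(shallow.children[0].val)` → prints 108
`print(deep.val)` → prints 8
`print(deep.children[0].val)` → prints 7

Answer:
8
108
8
7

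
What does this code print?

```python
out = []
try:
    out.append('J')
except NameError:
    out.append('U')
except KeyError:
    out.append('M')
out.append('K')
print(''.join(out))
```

Execution trace: 'J' (try body, no exception) → 'K' (after the try/except). Output: JK

Answer: JK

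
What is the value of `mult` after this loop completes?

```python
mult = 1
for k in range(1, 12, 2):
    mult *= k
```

Product of 1, 3, 5, ... up to 11
`mult` takes the values: 1 → 3 → 15 → 105 → 945 → 10395

Answer: 10395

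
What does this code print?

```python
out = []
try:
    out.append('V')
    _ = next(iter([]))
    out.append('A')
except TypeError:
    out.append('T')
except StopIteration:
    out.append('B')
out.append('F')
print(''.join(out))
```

Execution trace: 'V' (try body) → 'B' (except StopIteration) → 'F' (after the try/except). Output: VBF

Answer: VBF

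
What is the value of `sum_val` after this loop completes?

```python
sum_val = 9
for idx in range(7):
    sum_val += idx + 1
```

Start at 9, add 1 to 7 = 37
`sum_val` takes the values: 9 → 10 → 12 → 15 → 19 → 24 → 30 → 37

Answer: 37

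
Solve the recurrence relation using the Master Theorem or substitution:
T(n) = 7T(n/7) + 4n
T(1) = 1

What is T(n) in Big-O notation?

By Master Theorem: a=7, b=7, f(n)=4n. Since log_7(7) = 1 and f(n) = Θ(n^1), Case 2 applies. T(n) = O(n log n).

Answer: O(n log n)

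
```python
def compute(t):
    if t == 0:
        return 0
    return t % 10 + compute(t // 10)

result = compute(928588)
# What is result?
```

Sum of digits of 928588: 8 + 8 + 5 + 8 + 2 + 9 = 40

Answer: 40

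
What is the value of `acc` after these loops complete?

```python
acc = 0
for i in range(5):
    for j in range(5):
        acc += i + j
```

Sum of all i+j for i,j in 5x5
`acc` takes the values: 0 → 1 → 3 → 6 → 10 → 11 → 13 → 16 → 20 → 25 → 27 → 30 → 34 → 39 → 45 → 48 → 52 → 57 → 63 → 70 → 74 → 79 → 85 → 92 → 100

Answer: 100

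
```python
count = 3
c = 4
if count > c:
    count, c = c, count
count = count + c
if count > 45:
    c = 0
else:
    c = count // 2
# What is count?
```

Trace:
`count = 3` → count = 3
`c = 4` → c = 4
`if count > c: ...` → count > c is False → no variable changes
`count = count + c` → count = 7
`if count > 45: ...` → count > 45 is False, take else branch → c = 3
So count = 7

Answer: 7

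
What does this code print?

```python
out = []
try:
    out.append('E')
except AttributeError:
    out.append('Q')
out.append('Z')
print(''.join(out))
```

Execution trace: 'E' (try body, no exception) → 'Z' (after the try/except). Output: EZ

Answer: EZ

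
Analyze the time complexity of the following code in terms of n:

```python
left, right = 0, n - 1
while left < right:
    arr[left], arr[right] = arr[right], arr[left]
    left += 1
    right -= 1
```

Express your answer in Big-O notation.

This is In-place array reversal. Time complexity: O(n).

Answer: O(n)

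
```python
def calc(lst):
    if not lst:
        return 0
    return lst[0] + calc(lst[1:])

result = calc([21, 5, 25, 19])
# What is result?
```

21 + 5 + 25 + 19 + 0 = 70

Answer: 70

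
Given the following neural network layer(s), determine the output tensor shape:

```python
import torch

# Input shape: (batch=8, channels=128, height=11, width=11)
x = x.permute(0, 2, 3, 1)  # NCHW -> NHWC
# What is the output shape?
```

Input: (8, 128, 11, 11) -> Output: (8, 11, 11, 128)

Answer: (8, 11, 11, 128)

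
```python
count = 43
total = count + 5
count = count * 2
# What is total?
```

Trace:
`count = 43` → count = 43
`total = count + 5` → total = 48
`count = count * 2` → count = 86
So total = 48

Answer: 48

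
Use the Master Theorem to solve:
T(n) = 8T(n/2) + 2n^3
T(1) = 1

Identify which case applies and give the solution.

a=8, b=2, f(n)=2n^3. log_2(8) = 3. Since c=3 = 3, Case 2 applies: T(n) = Θ(n^log_b(a) · log n) = O(n^3 log n).

Answer: O(n^3 log n) - Case 2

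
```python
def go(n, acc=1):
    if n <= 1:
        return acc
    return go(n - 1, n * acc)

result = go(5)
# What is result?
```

Accumulator trace (n, acc): (5, 1) -> (4, 5) -> (3, 20) -> (2, 60) -> (1, 120) -> return 120

Answer: 120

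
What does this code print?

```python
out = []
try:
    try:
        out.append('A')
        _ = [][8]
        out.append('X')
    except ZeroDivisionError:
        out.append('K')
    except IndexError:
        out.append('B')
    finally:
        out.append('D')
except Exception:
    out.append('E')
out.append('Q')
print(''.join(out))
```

Execution trace: 'A' (inner try body) → 'B' (inner except IndexError) → 'D' (inner finally) → 'Q' (after the try/except). Output: ABDQ

Answer: ABDQ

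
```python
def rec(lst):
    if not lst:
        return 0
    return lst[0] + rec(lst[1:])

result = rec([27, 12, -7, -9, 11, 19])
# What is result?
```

27 + 12 + (-7) + (-9) + 11 + 19 + 0 = 53

Answer: 53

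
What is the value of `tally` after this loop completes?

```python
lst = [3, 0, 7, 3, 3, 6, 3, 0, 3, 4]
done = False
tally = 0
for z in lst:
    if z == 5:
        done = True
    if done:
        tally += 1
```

Count elements after first 5 in [3, 0, 7, 3, 3, 6, 3, 0, 3, 4]
`tally` takes the values: 0

Answer: 0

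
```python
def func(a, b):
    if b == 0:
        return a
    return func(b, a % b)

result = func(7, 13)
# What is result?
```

func(7, 13) -> func(13, 7) -> func(7, 6) -> func(6, 1) -> func(1, 0) -> 1

Answer: 1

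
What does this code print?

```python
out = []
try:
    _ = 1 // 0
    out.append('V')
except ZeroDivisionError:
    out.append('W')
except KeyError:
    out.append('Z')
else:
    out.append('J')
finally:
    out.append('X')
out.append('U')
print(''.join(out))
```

Execution trace: 'W' (except ZeroDivisionError) → 'X' (finally) → 'U' (after the try/except). Output: WXU

Answer: WXU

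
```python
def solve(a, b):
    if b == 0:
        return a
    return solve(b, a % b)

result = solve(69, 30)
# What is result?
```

solve(69, 30) -> solve(30, 9) -> solve(9, 3) -> solve(3, 0) -> 3

Answer: 3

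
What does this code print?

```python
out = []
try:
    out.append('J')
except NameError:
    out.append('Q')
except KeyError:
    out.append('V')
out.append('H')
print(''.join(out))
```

Execution trace: 'J' (try body, no exception) → 'H' (after the try/except). Output: JH

Answer: JH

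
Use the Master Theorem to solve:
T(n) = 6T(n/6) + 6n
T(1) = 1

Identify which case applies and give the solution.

a=6, b=6, f(n)=6n. log_6(6) = 1. Since c=1 = 1, Case 2 applies: T(n) = Θ(n^log_b(a) · log n) = O(n log n).

Answer: O(n log n) - Case 2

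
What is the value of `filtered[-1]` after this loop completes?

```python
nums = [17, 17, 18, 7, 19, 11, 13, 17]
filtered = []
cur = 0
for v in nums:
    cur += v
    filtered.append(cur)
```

Cumulative sum ends at 119
`filtered` takes the values: [] → [17] → [17, 34] → [17, 34, 52] → [17, 34, 52, 59] → [17, 34, 52, 59, 78] → [17, 34, 52, 59, 78, 89] → [17, 34, 52, 59, 78, 89, 102] → [17, 34, 52, 59, 78, 89, 102, 119]
So `filtered[-1]` = 119

Answer: 119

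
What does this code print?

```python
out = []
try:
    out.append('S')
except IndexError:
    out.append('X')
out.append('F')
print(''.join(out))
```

Execution trace: 'S' (try body, no exception) → 'F' (after the try/except). Output: SF

Answer: SF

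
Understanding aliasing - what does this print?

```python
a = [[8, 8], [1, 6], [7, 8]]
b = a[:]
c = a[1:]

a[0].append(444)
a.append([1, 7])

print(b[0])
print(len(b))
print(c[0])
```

Key concept: slice with nested mutation.
Step by step:
`a = [[8, 8], [1, 6], [7, 8]]` → a = [[8, 8], [1, 6], [7, 8]]
`b = a[:]` → b = [[8, 8], [1, 6], [7, 8]]
`c = a[1:]` → c = [[1, 6], [7, 8]]
`a[0].append(444)` → a = [[8, 8, 444], [1, 6], [7, 8]]; b = [[8, 8, 444], [1, 6], [7, 8]]
`a.append([1, 7])` → a = [[8, 8, 444], [1, 6], [7, 8], [1, 7]]
`print(b[0])` → prints [8, 8, 444]
`print(len(b))` → prints 3
`print(c[0])` → prints [1, 6]

Answer:
[8, 8, 444]
3
[1, 6]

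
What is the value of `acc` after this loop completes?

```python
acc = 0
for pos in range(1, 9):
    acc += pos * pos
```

Sum of squares 1² to 8² = 204
`acc` takes the values: 0 → 1 → 5 → 14 → 30 → 55 → 91 → 140 → 204

Answer: 204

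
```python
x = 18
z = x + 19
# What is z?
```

Trace:
`x = 18` → x = 18
`z = x + 19` → z = 37
So z = 37

Answer: 37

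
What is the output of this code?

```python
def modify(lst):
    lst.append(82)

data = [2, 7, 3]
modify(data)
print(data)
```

Key concept: function modifies passed list.
Step by step:
`data = [2, 7, 3]` → data = [2, 7, 3]
`modify(data)` → data = [2, 7, 3, 82]
`print(data)` → prints [2, 7, 3, 82]

Answer: [2, 7, 3, 82]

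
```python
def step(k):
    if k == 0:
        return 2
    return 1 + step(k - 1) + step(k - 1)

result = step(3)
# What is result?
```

step(k) = 1 + 2·step(k-1), step(0)=2. Closed form: (2+1)·2^3 - 1 = 23.

Answer: 23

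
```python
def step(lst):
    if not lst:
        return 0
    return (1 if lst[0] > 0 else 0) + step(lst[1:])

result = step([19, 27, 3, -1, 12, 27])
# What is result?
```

Count of positive elements in [19, 27, 3, -1, 12, 27] = 5

Answer: 5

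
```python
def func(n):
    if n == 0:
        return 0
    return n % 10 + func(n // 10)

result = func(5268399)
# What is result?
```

Sum of digits of 5268399: 9 + 9 + 3 + 8 + 6 + 2 + 5 = 42

Answer: 42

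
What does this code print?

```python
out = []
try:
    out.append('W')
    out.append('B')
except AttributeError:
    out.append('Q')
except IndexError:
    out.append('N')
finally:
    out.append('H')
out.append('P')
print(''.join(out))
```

Execution trace: 'W' (try body) → 'B' (try body, no exception) → 'H' (finally) → 'P' (after the try/except). Output: WBHP

Answer: WBHP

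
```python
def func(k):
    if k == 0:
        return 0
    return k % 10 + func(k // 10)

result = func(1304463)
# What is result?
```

Sum of digits of 1304463: 3 + 6 + 4 + 4 + 0 + 3 + 1 = 21

Answer: 21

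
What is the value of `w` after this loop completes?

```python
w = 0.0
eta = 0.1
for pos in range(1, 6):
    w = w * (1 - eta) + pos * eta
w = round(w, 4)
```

Moving average with lr=0.1
`w` takes the values: 0.0 → 0.1 → 0.29 → 0.561 → 0.9049 → 1.31441 → 1.3144

Answer: 1.3144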